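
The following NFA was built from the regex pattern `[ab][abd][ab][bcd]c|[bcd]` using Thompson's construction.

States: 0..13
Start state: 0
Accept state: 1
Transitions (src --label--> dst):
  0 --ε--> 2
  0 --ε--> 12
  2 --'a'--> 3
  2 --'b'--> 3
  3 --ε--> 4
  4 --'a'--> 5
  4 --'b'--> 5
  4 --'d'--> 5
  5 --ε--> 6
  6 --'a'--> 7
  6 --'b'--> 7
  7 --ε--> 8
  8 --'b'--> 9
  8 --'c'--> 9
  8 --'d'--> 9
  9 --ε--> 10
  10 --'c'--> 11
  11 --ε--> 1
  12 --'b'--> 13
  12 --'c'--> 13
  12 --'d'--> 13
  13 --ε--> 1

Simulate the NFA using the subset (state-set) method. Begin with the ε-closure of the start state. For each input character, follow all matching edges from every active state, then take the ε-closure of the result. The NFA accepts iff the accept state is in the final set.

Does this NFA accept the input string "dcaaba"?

S₀ = ε-closure({0}) = {0,2,12}
'd' @ 1: {1,13}  [accepting]
'c' @ 2: {}  — dead — no transitions
rest 'aaba' ignored (set empty)
end set {} — state 1 not in

Answer: REJECT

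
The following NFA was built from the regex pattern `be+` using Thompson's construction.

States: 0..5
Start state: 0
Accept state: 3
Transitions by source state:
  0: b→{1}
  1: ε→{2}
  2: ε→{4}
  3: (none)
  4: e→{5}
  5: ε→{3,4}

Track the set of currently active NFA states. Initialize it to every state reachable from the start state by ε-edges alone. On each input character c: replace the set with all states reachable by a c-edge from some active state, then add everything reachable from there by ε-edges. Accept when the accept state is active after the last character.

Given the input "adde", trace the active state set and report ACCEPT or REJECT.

Answer: REJECT

Derivation:
S₀ = ε-closure({0}) = {0}
'a' @ 1: {}  — dead — no transitions
rest 'dde' ignored (set empty)
after full input: {}  (accept=3 not in)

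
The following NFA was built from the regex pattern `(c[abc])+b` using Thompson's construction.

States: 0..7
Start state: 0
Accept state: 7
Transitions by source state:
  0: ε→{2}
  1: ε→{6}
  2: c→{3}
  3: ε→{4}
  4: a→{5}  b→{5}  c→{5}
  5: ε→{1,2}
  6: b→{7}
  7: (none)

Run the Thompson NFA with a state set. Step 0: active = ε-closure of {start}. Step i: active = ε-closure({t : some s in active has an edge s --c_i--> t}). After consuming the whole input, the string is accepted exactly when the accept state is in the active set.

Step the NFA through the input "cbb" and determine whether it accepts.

initial (ε-close {0}): {0,2}
'c' @ 1: {3,4}
'b' @ 2: {1,2,5,6}
'b' @ 3: {7}  ✓accept
final: {7}; accept 7 in set

Answer: ACCEPT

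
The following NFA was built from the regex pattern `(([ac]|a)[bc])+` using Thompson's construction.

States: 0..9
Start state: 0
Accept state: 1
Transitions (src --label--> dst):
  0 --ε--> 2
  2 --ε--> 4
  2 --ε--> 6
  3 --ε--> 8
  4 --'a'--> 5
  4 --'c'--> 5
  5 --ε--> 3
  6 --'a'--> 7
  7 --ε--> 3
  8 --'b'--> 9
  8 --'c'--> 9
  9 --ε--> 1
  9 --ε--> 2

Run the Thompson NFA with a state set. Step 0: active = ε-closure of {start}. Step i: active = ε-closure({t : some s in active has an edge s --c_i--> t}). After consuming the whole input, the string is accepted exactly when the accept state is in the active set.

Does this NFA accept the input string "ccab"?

S₀ = ε-closure({0}) = {0,2,4,6}
'c' @ 1: {3,5,8}
'c' @ 2: {1,2,4,6,9}  (accept∈set)
'a' @ 3: {3,5,7,8}
'b' @ 4: {1,2,4,6,9}  (accept∈set)
after full input: {1,2,4,6,9}  (accept=1 in)

Answer: ACCEPT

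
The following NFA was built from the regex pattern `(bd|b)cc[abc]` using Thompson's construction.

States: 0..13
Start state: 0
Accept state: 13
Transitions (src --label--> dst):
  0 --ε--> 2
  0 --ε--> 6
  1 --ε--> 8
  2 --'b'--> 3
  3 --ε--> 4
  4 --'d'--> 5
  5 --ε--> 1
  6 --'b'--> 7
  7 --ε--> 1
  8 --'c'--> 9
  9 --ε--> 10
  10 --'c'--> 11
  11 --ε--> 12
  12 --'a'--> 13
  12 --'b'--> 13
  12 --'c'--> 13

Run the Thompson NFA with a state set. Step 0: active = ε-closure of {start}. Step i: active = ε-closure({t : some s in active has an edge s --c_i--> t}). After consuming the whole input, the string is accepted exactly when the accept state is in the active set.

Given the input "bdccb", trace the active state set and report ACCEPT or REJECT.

initial (ε-close {0}): {0,2,6}
'b' @ 1: {1,3,4,7,8}
'd' @ 2: {1,5,8}
'c' @ 3: {9,10}
'c' @ 4: {11,12}
'b' @ 5: {13}  ✓accept
final: {13}; accept 13 in set

Answer: ACCEPT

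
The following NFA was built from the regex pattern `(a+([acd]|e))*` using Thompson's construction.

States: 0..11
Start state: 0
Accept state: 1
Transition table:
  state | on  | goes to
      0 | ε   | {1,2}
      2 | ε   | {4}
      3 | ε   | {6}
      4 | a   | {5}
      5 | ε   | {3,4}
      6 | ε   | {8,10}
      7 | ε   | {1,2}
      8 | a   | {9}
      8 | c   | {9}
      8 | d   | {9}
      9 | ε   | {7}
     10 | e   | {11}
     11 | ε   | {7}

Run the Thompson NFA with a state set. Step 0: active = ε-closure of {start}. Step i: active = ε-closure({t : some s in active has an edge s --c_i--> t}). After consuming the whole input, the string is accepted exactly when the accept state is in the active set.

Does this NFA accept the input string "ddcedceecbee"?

Answer: REJECT

Trace:
start: ε-closure({0}) = {0,1,2,4}
'd' @ 1: {}  — no active states
rest 'dcedceecbee' ignored (set empty)
final: {}; accept 1 not in set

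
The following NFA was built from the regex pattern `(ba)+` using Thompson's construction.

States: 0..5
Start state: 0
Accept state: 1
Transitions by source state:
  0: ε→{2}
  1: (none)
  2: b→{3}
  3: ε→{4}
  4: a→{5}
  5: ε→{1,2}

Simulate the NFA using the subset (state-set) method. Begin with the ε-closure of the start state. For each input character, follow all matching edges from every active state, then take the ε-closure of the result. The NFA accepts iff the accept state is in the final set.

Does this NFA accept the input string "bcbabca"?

Answer: REJECT

Trace:
initial (ε-close {0}): {0,2}
'b' @ 1: {3,4}
'c' @ 2: {}  — no active states
rest 'babca' ignored (set empty)
after full input: {}  (accept=1 not in)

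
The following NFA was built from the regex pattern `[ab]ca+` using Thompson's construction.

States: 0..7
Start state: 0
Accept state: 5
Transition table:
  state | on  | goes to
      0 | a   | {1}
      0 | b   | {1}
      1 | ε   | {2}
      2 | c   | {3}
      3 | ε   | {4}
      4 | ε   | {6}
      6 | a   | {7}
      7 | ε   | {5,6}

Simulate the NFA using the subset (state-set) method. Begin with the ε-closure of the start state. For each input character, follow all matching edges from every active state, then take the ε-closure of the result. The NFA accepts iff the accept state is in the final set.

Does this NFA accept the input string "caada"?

S₀ = ε-closure({0}) = {0}
'c' @ 1: {}  — no active states
rest 'aada' ignored (set empty)
after full input: {}  (accept=5 not in)

Answer: REJECT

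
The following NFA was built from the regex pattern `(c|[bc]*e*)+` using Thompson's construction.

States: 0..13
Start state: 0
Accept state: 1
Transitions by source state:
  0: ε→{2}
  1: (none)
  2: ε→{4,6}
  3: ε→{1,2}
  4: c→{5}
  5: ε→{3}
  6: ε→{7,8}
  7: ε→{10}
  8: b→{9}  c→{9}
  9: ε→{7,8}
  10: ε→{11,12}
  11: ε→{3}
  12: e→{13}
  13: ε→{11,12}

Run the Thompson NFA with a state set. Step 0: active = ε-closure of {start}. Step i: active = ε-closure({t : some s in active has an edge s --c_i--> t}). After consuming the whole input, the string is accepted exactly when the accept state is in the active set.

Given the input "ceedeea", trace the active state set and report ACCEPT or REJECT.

initial (ε-close {0}): {0,1,2,3,4,6,7,8,10,11,12}
'c' @ 1: {1,2,3,4,5,6,7,8,9,10,11,12}  ✓accept
'e' @ 2: {1,2,3,4,6,7,8,10,11,12,13}  ✓accept
'e' @ 3: {1,2,3,4,6,7,8,10,11,12,13}  ✓accept
'd' @ 4: {}  — no active states
rest 'eea' ignored (set empty)
after full input: {}  (accept=1 not in)

Answer: REJECT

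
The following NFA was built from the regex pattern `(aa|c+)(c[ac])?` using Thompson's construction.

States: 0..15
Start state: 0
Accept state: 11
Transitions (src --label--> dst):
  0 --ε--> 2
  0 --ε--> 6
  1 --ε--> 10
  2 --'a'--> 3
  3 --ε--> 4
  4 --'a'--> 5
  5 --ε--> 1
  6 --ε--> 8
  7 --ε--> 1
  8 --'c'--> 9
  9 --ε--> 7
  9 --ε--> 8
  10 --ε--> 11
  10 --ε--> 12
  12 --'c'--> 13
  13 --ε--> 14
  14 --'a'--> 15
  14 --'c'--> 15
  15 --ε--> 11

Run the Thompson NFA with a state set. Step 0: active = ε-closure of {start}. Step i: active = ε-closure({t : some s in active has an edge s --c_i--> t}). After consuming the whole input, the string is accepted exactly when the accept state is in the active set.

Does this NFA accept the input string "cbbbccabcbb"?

S₀ = ε-closure({0}) = {0,2,6,8}
'c' @ 1: {1,7,8,9,10,11,12}  ✓accept
'b' @ 2: {}  — state set empty
rest 'bbccabcbb' ignored (set empty)
end set {} — state 11 not in

Answer: REJECT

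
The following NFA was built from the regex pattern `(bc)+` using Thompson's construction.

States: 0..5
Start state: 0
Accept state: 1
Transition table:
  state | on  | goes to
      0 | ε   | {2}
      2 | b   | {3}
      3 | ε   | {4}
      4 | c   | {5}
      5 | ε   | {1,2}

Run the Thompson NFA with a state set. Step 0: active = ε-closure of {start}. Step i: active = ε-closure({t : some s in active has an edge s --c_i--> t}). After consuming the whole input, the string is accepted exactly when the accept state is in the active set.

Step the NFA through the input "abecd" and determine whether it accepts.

Answer: REJECT

Steps:
start: ε-closure({0}) = {0,2}
'a' @ 1: {}  — no active states
rest 'becd' ignored (set empty)
after full input: {}  (accept=1 not in)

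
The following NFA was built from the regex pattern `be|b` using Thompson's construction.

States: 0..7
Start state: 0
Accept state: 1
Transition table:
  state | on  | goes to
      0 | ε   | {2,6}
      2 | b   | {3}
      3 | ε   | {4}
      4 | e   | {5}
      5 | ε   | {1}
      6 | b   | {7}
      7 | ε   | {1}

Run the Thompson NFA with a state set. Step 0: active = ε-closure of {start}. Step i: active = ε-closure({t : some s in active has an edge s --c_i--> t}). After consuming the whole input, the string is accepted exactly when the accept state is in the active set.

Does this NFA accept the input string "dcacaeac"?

Answer: REJECT

Derivation:
initial (ε-close {0}): {0,2,6}
'd' @ 1: {}  — dead — no transitions
rest 'cacaeac' ignored (set empty)
after full input: {}  (accept=1 not in)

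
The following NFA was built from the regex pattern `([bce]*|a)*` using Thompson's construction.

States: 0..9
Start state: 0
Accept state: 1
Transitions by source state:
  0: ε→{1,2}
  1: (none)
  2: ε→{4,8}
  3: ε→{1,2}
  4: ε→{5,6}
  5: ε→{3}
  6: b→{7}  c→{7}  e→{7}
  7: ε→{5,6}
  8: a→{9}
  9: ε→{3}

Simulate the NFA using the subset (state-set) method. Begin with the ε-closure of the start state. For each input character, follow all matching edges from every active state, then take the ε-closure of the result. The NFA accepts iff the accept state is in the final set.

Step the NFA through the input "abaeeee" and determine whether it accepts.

Answer: ACCEPT

Steps:
start: ε-closure({0}) = {0,1,2,3,4,5,6,8}
'a' @ 1: {1,2,3,4,5,6,8,9}  [accepting]
'b' @ 2: {1,2,3,4,5,6,7,8}  [accepting]
'a' @ 3: {1,2,3,4,5,6,8,9}  [accepting]
'e' @ 4: {1,2,3,4,5,6,7,8}  [accepting]
'e' @ 5: {1,2,3,4,5,6,7,8}  [accepting]
'e' @ 6: {1,2,3,4,5,6,7,8}  [accepting]
'e' @ 7: {1,2,3,4,5,6,7,8}  [accepting]
after full input: {1,2,3,4,5,6,7,8}  (accept=1 in)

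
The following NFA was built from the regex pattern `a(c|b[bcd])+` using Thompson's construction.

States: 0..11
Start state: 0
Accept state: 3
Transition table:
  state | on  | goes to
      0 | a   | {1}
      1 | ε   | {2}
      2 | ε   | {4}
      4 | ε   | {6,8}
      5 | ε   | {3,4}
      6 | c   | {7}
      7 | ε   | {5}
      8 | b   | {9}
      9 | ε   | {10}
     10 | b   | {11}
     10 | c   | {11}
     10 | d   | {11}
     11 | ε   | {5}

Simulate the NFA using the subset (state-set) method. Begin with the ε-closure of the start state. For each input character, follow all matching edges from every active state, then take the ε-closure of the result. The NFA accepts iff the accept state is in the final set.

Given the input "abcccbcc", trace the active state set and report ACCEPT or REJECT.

S₀ = ε-closure({0}) = {0}
'a' @ 1: {1,2,4,6,8}
'b' @ 2: {9,10}
'c' @ 3: {3,4,5,6,8,11}  [accepting]
'c' @ 4: {3,4,5,6,7,8}  [accepting]
'c' @ 5: {3,4,5,6,7,8}  [accepting]
'b' @ 6: {9,10}
'c' @ 7: {3,4,5,6,8,11}  [accepting]
'c' @ 8: {3,4,5,6,7,8}  [accepting]
end set {3,4,5,6,7,8} — state 3 in

Answer: ACCEPT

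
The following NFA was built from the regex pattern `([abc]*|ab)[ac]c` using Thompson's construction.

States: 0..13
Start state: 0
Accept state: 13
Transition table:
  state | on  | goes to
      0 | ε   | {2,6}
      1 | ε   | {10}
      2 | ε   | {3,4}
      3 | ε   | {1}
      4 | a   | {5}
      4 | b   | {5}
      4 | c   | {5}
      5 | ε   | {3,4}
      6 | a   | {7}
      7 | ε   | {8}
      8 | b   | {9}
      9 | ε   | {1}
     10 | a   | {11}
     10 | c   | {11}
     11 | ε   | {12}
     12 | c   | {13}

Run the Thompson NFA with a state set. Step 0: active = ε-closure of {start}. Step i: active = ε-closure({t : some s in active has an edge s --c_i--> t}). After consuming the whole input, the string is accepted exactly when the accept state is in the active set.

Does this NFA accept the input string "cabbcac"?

start: ε-closure({0}) = {0,1,2,3,4,6,10}
'c' @ 1: {1,3,4,5,10,11,12}
'a' @ 2: {1,3,4,5,10,11,12}
'b' @ 3: {1,3,4,5,10}
'b' @ 4: {1,3,4,5,10}
'c' @ 5: {1,3,4,5,10,11,12}
'a' @ 6: {1,3,4,5,10,11,12}
'c' @ 7: {1,3,4,5,10,11,12,13}  (accept∈set)
end set {1,3,4,5,10,11,12,13} — state 13 in

Answer: ACCEPT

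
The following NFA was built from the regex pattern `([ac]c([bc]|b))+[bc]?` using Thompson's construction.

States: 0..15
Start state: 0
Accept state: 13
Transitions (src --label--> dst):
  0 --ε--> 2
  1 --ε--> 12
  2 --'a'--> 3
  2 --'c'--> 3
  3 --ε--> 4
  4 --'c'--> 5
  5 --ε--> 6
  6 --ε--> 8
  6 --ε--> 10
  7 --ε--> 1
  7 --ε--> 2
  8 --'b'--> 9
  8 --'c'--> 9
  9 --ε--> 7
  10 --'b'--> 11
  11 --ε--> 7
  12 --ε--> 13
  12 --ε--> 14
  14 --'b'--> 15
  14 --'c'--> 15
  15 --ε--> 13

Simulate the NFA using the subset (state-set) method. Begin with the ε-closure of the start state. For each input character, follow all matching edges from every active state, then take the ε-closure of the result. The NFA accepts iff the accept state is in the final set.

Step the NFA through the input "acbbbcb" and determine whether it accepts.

Answer: REJECT

Trace:
start: ε-closure({0}) = {0,2}
'a' @ 1: {3,4}
'c' @ 2: {5,6,8,10}
'b' @ 3: {1,2,7,9,11,12,13,14}  ✓accept
'b' @ 4: {13,15}  ✓accept
'b' @ 5: {}  — no active states
rest 'cb' ignored (set empty)
final: {}; accept 13 not in set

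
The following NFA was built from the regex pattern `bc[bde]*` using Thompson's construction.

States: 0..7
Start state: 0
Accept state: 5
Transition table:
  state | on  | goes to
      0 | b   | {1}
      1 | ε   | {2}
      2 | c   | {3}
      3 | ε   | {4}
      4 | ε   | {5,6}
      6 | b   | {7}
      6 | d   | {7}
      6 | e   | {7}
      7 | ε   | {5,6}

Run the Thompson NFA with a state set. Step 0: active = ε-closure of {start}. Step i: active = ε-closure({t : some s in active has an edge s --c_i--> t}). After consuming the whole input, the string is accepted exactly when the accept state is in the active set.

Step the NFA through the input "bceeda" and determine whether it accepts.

Answer: REJECT

Derivation:
initial (ε-close {0}): {0}
'b' @ 1: {1,2}
'c' @ 2: {3,4,5,6}  (accept∈set)
'e' @ 3: {5,6,7}  (accept∈set)
'e' @ 4: {5,6,7}  (accept∈set)
'd' @ 5: {5,6,7}  (accept∈set)
'a' @ 6: {}  — state set empty
end set {} — state 5 not in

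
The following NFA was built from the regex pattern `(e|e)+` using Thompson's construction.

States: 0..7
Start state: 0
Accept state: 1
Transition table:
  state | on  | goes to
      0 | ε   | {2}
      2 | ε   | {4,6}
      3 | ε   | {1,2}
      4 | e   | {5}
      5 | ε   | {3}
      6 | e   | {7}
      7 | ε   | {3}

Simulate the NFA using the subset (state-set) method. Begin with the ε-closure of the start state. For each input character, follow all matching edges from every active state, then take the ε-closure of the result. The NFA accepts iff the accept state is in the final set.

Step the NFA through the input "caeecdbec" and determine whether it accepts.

Answer: REJECT

Derivation:
start: ε-closure({0}) = {0,2,4,6}
'c' @ 1: {}  — no active states
rest 'aeecdbec' ignored (set empty)
after full input: {}  (accept=1 not in)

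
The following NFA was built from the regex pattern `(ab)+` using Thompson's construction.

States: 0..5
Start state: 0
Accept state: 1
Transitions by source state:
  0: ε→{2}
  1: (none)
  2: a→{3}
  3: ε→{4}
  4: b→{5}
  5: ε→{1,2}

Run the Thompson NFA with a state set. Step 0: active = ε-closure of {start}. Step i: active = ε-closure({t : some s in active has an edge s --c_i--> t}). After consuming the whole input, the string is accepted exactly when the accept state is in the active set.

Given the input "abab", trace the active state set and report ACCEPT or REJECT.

S₀ = ε-closure({0}) = {0,2}
'a' @ 1: {3,4}
'b' @ 2: {1,2,5}  ✓accept
'a' @ 3: {3,4}
'b' @ 4: {1,2,5}  ✓accept
after full input: {1,2,5}  (accept=1 in)

Answer: ACCEPT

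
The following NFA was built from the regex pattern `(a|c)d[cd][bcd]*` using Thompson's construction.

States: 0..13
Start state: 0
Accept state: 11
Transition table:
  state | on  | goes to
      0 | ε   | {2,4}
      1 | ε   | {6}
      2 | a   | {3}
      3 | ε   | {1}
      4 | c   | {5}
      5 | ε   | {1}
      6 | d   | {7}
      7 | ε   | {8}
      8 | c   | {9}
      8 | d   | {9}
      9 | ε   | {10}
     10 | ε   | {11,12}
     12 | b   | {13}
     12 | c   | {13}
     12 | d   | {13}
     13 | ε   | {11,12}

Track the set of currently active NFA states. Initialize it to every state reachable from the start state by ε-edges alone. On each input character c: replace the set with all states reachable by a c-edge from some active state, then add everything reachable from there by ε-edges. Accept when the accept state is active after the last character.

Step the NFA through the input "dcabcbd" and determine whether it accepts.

S₀ = ε-closure({0}) = {0,2,4}
'd' @ 1: {}  — state set empty
rest 'cabcbd' ignored (set empty)
end set {} — state 11 not in

Answer: REJECT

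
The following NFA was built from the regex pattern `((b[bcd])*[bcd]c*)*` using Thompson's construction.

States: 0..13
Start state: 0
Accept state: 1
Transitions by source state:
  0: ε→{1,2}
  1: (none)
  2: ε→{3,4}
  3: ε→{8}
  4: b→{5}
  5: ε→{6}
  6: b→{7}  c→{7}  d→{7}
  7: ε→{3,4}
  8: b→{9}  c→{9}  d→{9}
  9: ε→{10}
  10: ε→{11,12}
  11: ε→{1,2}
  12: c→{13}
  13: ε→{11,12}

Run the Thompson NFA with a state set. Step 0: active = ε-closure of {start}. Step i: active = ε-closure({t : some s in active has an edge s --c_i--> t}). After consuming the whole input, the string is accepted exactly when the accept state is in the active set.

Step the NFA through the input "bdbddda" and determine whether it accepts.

Answer: REJECT

Steps:
S₀ = ε-closure({0}) = {0,1,2,3,4,8}
'b' @ 1: {1,2,3,4,5,6,8,9,10,11,12}  (accept∈set)
'd' @ 2: {1,2,3,4,7,8,9,10,11,12}  (accept∈set)
'b' @ 3: {1,2,3,4,5,6,8,9,10,11,12}  (accept∈set)
'd' @ 4: {1,2,3,4,7,8,9,10,11,12}  (accept∈set)
'd' @ 5: {1,2,3,4,8,9,10,11,12}  (accept∈set)
'd' @ 6: {1,2,3,4,8,9,10,11,12}  (accept∈set)
'a' @ 7: {}  — state set empty
after full input: {}  (accept=1 not in)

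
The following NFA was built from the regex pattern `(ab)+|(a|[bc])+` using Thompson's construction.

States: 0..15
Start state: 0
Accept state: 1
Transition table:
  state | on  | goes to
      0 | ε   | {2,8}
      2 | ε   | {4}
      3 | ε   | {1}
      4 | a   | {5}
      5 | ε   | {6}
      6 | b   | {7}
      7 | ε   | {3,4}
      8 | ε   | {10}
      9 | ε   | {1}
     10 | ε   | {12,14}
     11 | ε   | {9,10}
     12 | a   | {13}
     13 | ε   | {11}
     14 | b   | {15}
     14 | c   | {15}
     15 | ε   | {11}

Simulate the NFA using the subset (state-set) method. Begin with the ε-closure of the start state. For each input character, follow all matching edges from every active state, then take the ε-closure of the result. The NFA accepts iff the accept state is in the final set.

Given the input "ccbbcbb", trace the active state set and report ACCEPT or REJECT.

Answer: ACCEPT

Derivation:
S₀ = ε-closure({0}) = {0,2,4,8,10,12,14}
'c' @ 1: {1,9,10,11,12,14,15}  [accepting]
'c' @ 2: {1,9,10,11,12,14,15}  [accepting]
'b' @ 3: {1,9,10,11,12,14,15}  [accepting]
'b' @ 4: {1,9,10,11,12,14,15}  [accepting]
'c' @ 5: {1,9,10,11,12,14,15}  [accepting]
'b' @ 6: {1,9,10,11,12,14,15}  [accepting]
'b' @ 7: {1,9,10,11,12,14,15}  [accepting]
final: {1,9,10,11,12,14,15}; accept 1 in set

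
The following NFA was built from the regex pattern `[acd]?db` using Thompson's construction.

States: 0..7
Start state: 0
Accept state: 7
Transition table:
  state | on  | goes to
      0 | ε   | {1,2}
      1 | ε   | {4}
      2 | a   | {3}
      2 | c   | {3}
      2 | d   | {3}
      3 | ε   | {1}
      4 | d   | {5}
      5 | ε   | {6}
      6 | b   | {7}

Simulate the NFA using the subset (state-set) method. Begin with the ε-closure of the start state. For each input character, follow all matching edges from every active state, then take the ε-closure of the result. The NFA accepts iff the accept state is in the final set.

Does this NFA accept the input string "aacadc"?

Answer: REJECT

Derivation:
initial (ε-close {0}): {0,1,2,4}
'a' @ 1: {1,3,4}
'a' @ 2: {}  — dead — no transitions
rest 'cadc' ignored (set empty)
end set {} — state 7 not in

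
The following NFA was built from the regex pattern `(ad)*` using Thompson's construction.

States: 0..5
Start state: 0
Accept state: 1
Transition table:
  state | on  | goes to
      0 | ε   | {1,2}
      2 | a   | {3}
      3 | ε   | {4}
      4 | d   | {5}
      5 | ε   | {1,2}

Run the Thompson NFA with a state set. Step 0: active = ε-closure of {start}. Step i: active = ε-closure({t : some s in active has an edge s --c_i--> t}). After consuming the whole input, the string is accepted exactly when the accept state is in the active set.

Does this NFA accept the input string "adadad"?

S₀ = ε-closure({0}) = {0,1,2}
'a' @ 1: {3,4}
'd' @ 2: {1,2,5}  [accepting]
'a' @ 3: {3,4}
'd' @ 4: {1,2,5}  [accepting]
'a' @ 5: {3,4}
'd' @ 6: {1,2,5}  [accepting]
end set {1,2,5} — state 1 in

Answer: ACCEPT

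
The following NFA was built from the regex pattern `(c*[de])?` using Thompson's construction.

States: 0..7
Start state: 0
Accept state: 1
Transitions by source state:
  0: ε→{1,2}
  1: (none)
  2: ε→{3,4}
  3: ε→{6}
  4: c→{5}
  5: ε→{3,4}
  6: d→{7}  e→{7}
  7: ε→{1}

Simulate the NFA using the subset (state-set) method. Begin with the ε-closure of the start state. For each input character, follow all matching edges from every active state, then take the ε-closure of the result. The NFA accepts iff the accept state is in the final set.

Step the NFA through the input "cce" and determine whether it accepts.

S₀ = ε-closure({0}) = {0,1,2,3,4,6}
'c' @ 1: {3,4,5,6}
'c' @ 2: {3,4,5,6}
'e' @ 3: {1,7}  ✓accept
final: {1,7}; accept 1 in set

Answer: ACCEPT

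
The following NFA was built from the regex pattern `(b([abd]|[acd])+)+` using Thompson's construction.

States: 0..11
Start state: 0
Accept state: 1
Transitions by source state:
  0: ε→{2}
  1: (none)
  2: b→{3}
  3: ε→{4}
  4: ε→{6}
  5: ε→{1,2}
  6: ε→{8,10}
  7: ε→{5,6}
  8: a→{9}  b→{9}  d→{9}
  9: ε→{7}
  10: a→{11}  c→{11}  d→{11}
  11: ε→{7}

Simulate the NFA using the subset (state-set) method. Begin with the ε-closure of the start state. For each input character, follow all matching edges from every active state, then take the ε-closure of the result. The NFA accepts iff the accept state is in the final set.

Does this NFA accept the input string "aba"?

Answer: REJECT

Derivation:
S₀ = ε-closure({0}) = {0,2}
'a' @ 1: {}  — state set empty
rest 'ba' ignored (set empty)
end set {} — state 1 not in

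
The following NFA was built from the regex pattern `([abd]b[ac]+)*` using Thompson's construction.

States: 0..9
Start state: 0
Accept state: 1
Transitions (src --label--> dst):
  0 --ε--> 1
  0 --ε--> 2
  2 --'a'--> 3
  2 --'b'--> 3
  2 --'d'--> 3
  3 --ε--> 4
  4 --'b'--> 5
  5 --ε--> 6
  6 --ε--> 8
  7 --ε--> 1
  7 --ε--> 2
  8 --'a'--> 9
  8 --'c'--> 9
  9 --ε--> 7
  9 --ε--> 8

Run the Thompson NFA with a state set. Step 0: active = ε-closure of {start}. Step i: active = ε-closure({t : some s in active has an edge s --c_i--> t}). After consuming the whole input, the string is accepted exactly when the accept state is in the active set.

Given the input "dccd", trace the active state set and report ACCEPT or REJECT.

S₀ = ε-closure({0}) = {0,1,2}
'd' @ 1: {3,4}
'c' @ 2: {}  — no active states
rest 'cd' ignored (set empty)
after full input: {}  (accept=1 not in)

Answer: REJECT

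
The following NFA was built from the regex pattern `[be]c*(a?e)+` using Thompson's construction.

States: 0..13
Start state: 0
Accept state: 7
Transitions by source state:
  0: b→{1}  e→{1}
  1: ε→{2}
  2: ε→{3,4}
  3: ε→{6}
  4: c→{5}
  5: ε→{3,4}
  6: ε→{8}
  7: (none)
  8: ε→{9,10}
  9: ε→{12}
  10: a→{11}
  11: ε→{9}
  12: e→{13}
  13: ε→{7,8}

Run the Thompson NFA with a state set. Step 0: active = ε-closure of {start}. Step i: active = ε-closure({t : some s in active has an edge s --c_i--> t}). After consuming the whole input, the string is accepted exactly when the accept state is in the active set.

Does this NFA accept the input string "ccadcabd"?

start: ε-closure({0}) = {0}
'c' @ 1: {}  — state set empty
rest 'cadcabd' ignored (set empty)
end set {} — state 7 not in

Answer: REJECT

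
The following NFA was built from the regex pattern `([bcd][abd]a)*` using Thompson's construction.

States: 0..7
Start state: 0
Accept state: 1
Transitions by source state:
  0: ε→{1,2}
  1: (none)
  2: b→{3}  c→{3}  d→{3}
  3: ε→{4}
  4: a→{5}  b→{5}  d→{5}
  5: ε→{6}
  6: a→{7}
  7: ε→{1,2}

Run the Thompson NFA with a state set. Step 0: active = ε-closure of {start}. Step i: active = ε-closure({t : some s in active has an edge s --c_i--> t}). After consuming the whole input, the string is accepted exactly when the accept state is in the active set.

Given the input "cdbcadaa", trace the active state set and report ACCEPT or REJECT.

Answer: REJECT

Trace:
S₀ = ε-closure({0}) = {0,1,2}
'c' @ 1: {3,4}
'd' @ 2: {5,6}
'b' @ 3: {}  — dead — no transitions
rest 'cadaa' ignored (set empty)
final: {}; accept 1 not in set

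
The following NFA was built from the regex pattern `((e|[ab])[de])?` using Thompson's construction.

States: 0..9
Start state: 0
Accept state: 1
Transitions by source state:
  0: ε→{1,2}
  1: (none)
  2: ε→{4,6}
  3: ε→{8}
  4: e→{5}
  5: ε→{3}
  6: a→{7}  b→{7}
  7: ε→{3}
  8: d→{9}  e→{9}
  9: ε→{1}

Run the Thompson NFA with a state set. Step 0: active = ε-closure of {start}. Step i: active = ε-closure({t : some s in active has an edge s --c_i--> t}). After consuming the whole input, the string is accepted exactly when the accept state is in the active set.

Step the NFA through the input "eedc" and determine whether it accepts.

Answer: REJECT

Steps:
start: ε-closure({0}) = {0,1,2,4,6}
'e' @ 1: {3,5,8}
'e' @ 2: {1,9}  (accept∈set)
'd' @ 3: {}  — dead — no transitions
rest 'c' ignored (set empty)
final: {}; accept 1 not in set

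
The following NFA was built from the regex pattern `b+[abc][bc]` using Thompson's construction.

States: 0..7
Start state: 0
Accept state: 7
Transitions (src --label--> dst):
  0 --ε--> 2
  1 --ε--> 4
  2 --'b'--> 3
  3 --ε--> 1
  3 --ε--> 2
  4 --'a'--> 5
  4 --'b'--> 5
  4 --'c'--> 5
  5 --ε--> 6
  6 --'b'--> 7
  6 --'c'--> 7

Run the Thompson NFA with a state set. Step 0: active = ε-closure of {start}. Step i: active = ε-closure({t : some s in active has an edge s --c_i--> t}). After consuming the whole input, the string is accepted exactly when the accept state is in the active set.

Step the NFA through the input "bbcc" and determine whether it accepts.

Answer: ACCEPT

Derivation:
start: ε-closure({0}) = {0,2}
'b' @ 1: {1,2,3,4}
'b' @ 2: {1,2,3,4,5,6}
'c' @ 3: {5,6,7}  ✓accept
'c' @ 4: {7}  ✓accept
end set {7} — state 7 in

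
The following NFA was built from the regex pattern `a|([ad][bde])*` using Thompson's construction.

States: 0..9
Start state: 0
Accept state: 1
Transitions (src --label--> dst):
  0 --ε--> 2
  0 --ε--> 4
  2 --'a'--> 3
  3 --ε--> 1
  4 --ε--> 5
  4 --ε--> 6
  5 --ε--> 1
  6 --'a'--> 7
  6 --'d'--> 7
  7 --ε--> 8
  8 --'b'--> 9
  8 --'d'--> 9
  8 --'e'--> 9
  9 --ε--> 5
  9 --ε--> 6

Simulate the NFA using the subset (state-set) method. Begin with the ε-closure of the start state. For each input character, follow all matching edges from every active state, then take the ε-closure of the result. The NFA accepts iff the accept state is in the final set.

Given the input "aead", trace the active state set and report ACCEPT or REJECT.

S₀ = ε-closure({0}) = {0,1,2,4,5,6}
'a' @ 1: {1,3,7,8}  ✓accept
'e' @ 2: {1,5,6,9}  ✓accept
'a' @ 3: {7,8}
'd' @ 4: {1,5,6,9}  ✓accept
end set {1,5,6,9} — state 1 in

Answer: ACCEPT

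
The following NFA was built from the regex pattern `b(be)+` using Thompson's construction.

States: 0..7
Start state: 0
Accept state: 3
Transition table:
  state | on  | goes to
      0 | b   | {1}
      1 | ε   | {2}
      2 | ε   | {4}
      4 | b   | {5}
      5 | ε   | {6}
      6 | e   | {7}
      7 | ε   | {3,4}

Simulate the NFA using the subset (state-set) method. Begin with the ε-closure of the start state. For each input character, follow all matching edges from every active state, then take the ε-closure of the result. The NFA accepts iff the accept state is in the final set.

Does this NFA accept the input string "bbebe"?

start: ε-closure({0}) = {0}
'b' @ 1: {1,2,4}
'b' @ 2: {5,6}
'e' @ 3: {3,4,7}  [accepting]
'b' @ 4: {5,6}
'e' @ 5: {3,4,7}  [accepting]
final: {3,4,7}; accept 3 in set

Answer: ACCEPT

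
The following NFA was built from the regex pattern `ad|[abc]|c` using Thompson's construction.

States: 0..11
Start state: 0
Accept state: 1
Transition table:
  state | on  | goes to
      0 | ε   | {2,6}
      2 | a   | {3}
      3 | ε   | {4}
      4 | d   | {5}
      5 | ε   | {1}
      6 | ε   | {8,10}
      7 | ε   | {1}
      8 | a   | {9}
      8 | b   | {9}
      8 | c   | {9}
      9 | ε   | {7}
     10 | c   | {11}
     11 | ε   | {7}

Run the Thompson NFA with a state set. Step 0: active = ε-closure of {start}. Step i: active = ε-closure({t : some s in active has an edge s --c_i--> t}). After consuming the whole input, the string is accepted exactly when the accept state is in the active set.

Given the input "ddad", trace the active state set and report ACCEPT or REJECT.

start: ε-closure({0}) = {0,2,6,8,10}
'd' @ 1: {}  — no active states
rest 'dad' ignored (set empty)
final: {}; accept 1 not in set

Answer: REJECT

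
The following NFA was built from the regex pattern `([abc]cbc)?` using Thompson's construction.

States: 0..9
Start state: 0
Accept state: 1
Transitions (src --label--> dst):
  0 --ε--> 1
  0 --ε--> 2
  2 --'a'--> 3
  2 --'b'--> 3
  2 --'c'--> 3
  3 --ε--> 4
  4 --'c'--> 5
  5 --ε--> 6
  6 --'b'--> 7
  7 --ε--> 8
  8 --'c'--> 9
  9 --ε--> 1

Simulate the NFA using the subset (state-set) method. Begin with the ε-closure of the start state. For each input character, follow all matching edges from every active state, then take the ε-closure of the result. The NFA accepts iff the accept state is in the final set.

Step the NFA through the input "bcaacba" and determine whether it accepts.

Answer: REJECT

Trace:
S₀ = ε-closure({0}) = {0,1,2}
'b' @ 1: {3,4}
'c' @ 2: {5,6}
'a' @ 3: {}  — no active states
rest 'acba' ignored (set empty)
after full input: {}  (accept=1 not in)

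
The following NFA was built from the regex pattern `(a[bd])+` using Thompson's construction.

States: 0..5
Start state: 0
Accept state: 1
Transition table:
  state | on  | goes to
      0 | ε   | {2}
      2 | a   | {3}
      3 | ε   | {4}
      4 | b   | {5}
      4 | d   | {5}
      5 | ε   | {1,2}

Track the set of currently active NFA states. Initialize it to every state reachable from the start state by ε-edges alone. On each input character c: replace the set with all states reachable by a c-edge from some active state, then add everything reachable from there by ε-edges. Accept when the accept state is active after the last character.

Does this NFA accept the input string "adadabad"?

start: ε-closure({0}) = {0,2}
'a' @ 1: {3,4}
'd' @ 2: {1,2,5}  ✓accept
'a' @ 3: {3,4}
'd' @ 4: {1,2,5}  ✓accept
'a' @ 5: {3,4}
'b' @ 6: {1,2,5}  ✓accept
'a' @ 7: {3,4}
'd' @ 8: {1,2,5}  ✓accept
end set {1,2,5} — state 1 in

Answer: ACCEPT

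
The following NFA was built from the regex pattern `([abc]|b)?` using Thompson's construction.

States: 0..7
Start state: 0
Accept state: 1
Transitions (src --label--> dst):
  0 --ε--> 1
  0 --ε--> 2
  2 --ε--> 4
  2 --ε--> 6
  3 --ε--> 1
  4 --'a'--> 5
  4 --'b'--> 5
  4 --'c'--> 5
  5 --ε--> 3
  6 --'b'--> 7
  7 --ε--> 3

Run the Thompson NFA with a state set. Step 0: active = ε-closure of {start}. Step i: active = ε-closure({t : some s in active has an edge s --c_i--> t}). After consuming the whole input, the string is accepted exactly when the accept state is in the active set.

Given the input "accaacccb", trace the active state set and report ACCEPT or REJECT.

Answer: REJECT

Derivation:
initial (ε-close {0}): {0,1,2,4,6}
'a' @ 1: {1,3,5}  ✓accept
'c' @ 2: {}  — state set empty
rest 'caacccb' ignored (set empty)
after full input: {}  (accept=1 not in)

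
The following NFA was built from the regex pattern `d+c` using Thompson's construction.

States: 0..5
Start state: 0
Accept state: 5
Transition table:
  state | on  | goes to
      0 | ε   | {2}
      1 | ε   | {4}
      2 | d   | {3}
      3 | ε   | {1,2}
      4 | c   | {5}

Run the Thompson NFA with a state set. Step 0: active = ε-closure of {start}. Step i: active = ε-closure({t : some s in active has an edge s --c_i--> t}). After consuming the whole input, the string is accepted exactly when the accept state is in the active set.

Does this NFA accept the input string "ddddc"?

start: ε-closure({0}) = {0,2}
'd' @ 1: {1,2,3,4}
'd' @ 2: {1,2,3,4}
'd' @ 3: {1,2,3,4}
'd' @ 4: {1,2,3,4}
'c' @ 5: {5}  ✓accept
end set {5} — state 5 in

Answer: ACCEPT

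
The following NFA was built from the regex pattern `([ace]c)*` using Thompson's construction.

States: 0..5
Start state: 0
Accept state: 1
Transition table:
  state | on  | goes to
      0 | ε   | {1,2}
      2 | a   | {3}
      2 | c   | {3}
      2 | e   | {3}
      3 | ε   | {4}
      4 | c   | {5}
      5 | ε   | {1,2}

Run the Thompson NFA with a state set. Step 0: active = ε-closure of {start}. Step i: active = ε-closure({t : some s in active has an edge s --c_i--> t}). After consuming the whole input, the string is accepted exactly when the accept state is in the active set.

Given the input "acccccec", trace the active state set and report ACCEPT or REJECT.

Answer: ACCEPT

Trace:
initial (ε-close {0}): {0,1,2}
'a' @ 1: {3,4}
'c' @ 2: {1,2,5}  [accepting]
'c' @ 3: {3,4}
'c' @ 4: {1,2,5}  [accepting]
'c' @ 5: {3,4}
'c' @ 6: {1,2,5}  [accepting]
'e' @ 7: {3,4}
'c' @ 8: {1,2,5}  [accepting]
after full input: {1,2,5}  (accept=1 in)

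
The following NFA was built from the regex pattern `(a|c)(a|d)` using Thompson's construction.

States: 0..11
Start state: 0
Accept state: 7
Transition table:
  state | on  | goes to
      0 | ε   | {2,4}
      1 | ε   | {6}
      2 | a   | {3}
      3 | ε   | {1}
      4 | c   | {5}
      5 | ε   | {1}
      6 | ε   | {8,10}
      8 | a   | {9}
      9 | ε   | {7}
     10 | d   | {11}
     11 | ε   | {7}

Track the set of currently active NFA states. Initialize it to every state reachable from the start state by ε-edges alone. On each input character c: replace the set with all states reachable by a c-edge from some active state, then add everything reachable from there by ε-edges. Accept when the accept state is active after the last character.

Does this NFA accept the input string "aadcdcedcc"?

Answer: REJECT

Derivation:
initial (ε-close {0}): {0,2,4}
'a' @ 1: {1,3,6,8,10}
'a' @ 2: {7,9}  (accept∈set)
'd' @ 3: {}  — no active states
rest 'cdcedcc' ignored (set empty)
after full input: {}  (accept=7 not in)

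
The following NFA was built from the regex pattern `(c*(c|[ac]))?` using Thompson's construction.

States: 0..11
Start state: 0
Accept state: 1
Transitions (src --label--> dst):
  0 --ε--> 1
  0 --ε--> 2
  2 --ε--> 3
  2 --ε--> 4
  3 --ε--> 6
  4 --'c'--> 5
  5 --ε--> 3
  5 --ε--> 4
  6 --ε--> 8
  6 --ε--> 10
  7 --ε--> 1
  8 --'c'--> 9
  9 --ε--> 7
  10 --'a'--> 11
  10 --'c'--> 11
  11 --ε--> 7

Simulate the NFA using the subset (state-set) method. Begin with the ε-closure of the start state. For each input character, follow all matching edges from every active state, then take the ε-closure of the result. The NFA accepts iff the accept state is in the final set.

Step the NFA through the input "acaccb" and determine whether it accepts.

Answer: REJECT

Trace:
start: ε-closure({0}) = {0,1,2,3,4,6,8,10}
'a' @ 1: {1,7,11}  ✓accept
'c' @ 2: {}  — state set empty
rest 'accb' ignored (set empty)
after full input: {}  (accept=1 not in)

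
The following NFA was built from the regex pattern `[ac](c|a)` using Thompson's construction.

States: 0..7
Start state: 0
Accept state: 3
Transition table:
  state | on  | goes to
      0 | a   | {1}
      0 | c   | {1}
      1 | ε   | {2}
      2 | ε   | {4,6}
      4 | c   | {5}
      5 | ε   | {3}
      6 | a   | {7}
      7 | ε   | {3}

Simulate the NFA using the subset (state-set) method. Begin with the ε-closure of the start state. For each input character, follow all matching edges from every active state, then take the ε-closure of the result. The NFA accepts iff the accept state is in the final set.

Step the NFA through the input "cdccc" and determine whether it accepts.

start: ε-closure({0}) = {0}
'c' @ 1: {1,2,4,6}
'd' @ 2: {}  — dead — no transitions
rest 'ccc' ignored (set empty)
after full input: {}  (accept=3 not in)

Answer: REJECT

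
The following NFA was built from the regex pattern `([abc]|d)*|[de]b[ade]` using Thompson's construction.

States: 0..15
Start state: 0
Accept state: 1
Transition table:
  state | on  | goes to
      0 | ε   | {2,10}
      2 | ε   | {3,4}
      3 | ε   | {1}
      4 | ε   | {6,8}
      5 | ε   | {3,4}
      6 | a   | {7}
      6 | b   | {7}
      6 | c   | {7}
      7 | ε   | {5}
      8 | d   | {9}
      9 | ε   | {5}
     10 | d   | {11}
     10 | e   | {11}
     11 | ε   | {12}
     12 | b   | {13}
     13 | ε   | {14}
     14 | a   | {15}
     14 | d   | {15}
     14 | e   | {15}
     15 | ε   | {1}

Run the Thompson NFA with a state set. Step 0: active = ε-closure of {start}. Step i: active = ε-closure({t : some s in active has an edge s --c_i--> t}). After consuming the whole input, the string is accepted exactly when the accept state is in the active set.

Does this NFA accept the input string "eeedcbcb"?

Answer: REJECT

Steps:
initial (ε-close {0}): {0,1,2,3,4,6,8,10}
'e' @ 1: {11,12}
'e' @ 2: {}  — state set empty
rest 'edcbcb' ignored (set empty)
final: {}; accept 1 not in set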